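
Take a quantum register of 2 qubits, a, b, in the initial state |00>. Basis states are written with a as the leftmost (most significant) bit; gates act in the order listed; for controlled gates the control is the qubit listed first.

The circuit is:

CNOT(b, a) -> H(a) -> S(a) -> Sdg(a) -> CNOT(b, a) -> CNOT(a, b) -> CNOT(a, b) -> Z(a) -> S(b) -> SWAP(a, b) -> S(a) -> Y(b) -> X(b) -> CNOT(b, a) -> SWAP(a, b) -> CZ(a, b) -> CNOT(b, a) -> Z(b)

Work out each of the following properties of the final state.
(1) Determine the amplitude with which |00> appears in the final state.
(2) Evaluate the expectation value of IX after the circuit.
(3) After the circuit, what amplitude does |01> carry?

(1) |00> carries amplitude sqrt(2)*I/2 in the final state.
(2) In the final state, IX has expectation 1.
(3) |01> carries amplitude sqrt(2)*I/2 in the final state.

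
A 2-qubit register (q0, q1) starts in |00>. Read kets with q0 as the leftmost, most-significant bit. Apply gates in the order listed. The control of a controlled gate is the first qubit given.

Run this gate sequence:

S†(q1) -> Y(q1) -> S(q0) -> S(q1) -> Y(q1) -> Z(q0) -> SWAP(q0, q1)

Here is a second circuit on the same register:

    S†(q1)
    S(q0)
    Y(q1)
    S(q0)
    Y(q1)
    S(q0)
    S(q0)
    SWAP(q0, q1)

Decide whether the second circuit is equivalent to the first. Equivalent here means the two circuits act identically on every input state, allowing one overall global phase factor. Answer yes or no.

No — the two circuits implement different unitaries, even allowing a global phase.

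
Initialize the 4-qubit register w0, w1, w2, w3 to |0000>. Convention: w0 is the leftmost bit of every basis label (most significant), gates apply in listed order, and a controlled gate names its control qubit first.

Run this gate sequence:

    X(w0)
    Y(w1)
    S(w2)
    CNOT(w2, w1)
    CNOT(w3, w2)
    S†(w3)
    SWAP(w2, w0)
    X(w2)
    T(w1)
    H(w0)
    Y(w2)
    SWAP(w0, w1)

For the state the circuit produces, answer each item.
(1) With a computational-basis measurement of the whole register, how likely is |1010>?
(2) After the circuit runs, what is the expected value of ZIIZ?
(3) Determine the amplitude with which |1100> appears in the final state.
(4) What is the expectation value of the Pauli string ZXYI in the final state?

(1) A full measurement returns |1010> with probability 1/2.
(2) The observable ZIIZ averages to -1.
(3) The final state's coefficient on |1100> equals 0.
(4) In the final state, ZXYI has expectation 0.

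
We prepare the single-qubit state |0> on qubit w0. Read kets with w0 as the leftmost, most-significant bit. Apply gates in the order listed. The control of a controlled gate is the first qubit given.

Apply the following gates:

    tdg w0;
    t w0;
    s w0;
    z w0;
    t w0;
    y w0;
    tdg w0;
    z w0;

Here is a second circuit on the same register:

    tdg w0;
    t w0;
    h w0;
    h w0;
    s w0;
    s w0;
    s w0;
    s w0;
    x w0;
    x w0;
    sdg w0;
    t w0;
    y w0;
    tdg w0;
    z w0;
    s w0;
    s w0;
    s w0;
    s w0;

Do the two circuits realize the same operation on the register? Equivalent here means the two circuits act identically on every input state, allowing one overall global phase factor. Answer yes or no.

Yes — the two circuits implement the same unitary up to a global phase.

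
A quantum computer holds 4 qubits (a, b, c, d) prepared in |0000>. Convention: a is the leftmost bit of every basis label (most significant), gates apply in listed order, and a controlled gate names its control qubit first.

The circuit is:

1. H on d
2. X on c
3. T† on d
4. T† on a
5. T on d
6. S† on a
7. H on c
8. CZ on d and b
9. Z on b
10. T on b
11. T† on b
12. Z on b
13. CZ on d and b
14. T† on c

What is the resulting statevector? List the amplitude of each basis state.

The resulting statevector has amplitude 1/2 on |0000>, 1/2 on |0001>, exp(3*I*pi/4)/2 on |0010>, exp(3*I*pi/4)/2 on |0011>, and 0 on every other basis state.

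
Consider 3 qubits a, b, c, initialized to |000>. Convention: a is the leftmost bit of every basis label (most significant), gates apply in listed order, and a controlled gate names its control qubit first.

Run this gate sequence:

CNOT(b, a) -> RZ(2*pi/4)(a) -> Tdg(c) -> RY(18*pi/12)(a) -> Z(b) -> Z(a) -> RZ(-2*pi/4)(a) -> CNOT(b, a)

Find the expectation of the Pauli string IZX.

The expectation value of IZX is 0.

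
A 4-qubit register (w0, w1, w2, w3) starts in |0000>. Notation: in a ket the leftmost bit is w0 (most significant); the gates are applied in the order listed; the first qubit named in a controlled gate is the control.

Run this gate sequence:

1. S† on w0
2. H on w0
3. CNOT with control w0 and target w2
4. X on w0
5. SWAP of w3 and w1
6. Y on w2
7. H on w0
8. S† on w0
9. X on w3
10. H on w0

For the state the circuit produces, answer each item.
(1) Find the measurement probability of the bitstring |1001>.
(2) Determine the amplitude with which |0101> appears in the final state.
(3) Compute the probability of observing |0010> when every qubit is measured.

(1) The probability of measuring |1001> is 1/4.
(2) |0101> carries amplitude 0 in the final state.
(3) A full measurement returns |0010> with probability 0.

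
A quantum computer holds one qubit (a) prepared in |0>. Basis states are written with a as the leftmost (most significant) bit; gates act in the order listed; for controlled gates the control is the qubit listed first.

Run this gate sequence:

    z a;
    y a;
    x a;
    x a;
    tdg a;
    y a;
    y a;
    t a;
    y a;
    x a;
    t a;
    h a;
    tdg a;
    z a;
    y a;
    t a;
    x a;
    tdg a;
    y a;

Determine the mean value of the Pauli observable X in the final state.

The expectation value of X is -sqrt(2)/2.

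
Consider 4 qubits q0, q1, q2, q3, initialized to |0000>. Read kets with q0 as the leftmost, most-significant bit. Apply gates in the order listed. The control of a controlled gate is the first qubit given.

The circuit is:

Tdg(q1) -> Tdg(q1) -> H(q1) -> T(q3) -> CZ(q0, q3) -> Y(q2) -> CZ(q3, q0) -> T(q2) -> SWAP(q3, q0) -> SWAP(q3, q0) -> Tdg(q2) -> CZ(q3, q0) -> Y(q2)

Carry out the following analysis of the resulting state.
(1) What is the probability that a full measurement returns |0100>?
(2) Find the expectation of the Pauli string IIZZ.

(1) The probability of measuring |0100> is 1/2. Key observation: steps 6-13 multiply out to the identity, so the circuit reduces to the remaining gates.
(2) The observable IIZZ averages to 1.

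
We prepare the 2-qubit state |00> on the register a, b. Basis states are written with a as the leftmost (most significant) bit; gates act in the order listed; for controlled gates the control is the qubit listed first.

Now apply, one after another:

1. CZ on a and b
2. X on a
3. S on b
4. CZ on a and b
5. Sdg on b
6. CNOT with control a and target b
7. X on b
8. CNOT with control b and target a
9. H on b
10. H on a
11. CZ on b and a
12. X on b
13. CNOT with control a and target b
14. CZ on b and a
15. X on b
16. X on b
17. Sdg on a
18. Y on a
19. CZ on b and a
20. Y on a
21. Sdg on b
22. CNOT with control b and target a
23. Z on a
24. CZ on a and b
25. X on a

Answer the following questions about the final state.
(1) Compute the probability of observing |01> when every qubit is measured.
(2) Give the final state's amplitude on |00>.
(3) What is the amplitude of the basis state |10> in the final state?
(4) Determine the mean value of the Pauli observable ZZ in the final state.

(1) Outcome |01> occurs with probability 1/4.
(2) The final state's coefficient on |00> equals -I/2.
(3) The amplitude on |10> is 1/2.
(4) In the final state, ZZ has expectation 0.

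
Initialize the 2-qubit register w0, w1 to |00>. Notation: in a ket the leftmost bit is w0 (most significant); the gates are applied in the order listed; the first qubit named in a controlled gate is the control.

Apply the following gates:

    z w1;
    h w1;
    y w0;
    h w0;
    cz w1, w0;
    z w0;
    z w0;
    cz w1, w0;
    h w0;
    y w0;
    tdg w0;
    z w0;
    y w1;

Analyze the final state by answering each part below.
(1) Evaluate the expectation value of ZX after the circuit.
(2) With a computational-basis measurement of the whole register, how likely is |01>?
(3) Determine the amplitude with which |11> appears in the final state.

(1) In the final state, ZX has expectation -1. Key observation: gates 3-10 undo each other exactly, leaving only the rest of the circuit to track.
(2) Outcome |01> occurs with probability 1/2.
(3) |11> carries amplitude 0 in the final state.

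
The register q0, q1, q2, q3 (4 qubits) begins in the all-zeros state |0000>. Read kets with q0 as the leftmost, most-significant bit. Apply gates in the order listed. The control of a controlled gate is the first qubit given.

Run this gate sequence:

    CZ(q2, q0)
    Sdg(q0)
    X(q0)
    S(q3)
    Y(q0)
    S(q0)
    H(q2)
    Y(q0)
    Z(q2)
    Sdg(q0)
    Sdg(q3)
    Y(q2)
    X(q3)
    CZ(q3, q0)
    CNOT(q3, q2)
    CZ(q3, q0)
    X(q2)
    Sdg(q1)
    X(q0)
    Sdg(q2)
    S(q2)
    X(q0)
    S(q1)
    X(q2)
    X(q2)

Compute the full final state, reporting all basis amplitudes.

The final amplitudes are sqrt(2)/2 on |1001>, sqrt(2)/2 on |1011>, and 0 on every other basis state. Key observation: gates 17-24 undo each other exactly, leaving only the rest of the circuit to track.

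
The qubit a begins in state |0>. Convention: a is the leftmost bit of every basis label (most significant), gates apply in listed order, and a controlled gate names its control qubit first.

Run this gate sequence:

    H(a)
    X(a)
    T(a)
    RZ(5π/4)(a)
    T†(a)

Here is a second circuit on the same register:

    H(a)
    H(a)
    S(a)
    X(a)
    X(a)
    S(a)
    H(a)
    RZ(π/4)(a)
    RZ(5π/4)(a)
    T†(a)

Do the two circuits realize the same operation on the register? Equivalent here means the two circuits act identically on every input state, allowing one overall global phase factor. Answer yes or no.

Yes, they are equivalent — the unitaries differ by at most a global phase.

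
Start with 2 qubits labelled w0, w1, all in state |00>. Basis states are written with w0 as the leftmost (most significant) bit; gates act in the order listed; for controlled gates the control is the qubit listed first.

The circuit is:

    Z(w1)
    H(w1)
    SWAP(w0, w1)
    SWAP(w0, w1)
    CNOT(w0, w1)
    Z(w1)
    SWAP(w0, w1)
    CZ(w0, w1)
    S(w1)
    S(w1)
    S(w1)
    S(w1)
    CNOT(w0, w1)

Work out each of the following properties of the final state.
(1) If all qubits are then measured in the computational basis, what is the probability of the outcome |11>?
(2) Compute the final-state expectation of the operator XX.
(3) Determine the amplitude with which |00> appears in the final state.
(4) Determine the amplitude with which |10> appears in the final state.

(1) The probability of measuring |11> is 1/2.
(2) In the final state, XX has expectation -1.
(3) The final state's coefficient on |00> equals sqrt(2)/2.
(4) The amplitude on |10> is 0.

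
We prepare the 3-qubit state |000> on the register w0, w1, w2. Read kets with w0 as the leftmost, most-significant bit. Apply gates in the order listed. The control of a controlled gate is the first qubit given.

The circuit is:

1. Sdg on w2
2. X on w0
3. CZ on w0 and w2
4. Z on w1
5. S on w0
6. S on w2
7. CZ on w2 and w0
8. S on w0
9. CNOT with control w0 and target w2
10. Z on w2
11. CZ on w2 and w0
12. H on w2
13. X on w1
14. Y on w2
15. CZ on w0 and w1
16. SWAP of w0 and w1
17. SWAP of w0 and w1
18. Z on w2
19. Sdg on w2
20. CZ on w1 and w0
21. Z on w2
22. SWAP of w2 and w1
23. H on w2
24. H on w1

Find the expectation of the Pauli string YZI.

The observable YZI averages to 0.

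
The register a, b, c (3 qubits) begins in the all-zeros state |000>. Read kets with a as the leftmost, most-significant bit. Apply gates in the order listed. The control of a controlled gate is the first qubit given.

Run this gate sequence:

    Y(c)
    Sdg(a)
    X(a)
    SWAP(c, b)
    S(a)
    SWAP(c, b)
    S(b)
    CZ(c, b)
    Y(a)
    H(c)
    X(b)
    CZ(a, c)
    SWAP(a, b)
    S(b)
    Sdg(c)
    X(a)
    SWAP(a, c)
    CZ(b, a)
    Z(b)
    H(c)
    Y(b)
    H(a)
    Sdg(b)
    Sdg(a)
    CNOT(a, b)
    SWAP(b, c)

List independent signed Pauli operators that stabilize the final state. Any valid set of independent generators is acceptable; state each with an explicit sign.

One valid set of independent stabilizer generators is -XIX, +IXI, -ZIZ (any independent generating set of the same group is equally correct).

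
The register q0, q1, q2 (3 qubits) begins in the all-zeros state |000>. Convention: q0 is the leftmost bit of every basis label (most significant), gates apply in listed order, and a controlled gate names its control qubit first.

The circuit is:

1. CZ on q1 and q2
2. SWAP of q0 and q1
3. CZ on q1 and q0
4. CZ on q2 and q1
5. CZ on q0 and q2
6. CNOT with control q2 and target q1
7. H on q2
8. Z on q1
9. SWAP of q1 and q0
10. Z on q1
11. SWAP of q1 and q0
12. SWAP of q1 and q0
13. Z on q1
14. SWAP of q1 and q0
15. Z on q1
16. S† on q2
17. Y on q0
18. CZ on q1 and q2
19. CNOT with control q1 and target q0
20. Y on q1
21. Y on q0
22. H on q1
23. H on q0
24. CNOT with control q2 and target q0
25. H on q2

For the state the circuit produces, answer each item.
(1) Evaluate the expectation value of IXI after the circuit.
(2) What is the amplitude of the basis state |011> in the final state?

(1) In the final state, IXI has expectation -1. Key observation: gates 8-15 undo each other exactly, leaving only the rest of the circuit to track.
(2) The amplitude on |011> is 1/4 - I/4.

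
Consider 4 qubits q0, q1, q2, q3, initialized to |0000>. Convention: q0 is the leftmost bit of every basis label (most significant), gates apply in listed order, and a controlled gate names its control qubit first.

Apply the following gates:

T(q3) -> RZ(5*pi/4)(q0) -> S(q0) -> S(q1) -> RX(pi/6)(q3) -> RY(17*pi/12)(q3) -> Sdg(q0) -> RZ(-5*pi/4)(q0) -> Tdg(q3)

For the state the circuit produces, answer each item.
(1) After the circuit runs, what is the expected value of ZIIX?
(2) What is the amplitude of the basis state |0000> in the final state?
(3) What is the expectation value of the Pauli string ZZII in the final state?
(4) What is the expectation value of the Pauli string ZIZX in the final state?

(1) The observable ZIIX averages to -3/8 - sqrt(2)/4 - sqrt(3)/8.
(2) The final state's coefficient on |0000> equals -(1 - I)*(-sqrt(12 - 6*sqrt(2)) + sqrt(6*sqrt(2) + 12) + (1 - 2*I)*sqrt(4 - 2*sqrt(2)) + (1 + 2*I)*sqrt(2*sqrt(2) + 4))/16.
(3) In the final state, ZZII has expectation 1.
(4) The observable ZIZX averages to -3/8 - sqrt(2)/4 - sqrt(3)/8.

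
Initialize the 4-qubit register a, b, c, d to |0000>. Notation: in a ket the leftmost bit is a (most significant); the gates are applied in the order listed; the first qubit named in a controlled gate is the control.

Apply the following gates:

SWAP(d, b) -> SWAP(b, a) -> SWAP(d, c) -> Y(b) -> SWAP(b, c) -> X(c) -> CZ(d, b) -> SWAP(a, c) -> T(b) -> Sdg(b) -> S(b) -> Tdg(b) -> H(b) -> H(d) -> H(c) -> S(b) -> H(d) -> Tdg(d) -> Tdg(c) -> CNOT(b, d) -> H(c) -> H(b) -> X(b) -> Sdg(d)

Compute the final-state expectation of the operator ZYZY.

The expectation value of ZYZY is -sqrt(2)/2. Key observation: gates 9-12 undo each other exactly, leaving only the rest of the circuit to track.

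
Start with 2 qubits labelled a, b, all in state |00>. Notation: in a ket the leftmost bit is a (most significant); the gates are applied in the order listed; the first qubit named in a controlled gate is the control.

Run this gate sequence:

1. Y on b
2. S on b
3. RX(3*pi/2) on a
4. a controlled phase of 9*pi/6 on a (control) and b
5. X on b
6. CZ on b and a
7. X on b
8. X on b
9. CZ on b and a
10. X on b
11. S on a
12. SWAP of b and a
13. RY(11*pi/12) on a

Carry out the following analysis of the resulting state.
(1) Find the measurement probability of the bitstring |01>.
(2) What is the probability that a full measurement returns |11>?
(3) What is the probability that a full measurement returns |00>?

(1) Outcome |01> occurs with probability sqrt(2)/16 + sqrt(6)/16 + 1/4. Key observation: the block from step 5 through step 10 cancels to the identity and can be dropped.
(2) A full measurement returns |11> with probability -sqrt(6)/16 - sqrt(2)/16 + 1/4.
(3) A full measurement returns |00> with probability sqrt(2)/16 + sqrt(6)/16 + 1/4.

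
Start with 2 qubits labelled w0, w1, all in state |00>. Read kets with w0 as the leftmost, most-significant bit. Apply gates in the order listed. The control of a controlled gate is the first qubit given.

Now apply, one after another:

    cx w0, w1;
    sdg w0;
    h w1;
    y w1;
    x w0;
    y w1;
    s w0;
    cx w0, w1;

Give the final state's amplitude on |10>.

|10> carries amplitude sqrt(2)*I/2 in the final state.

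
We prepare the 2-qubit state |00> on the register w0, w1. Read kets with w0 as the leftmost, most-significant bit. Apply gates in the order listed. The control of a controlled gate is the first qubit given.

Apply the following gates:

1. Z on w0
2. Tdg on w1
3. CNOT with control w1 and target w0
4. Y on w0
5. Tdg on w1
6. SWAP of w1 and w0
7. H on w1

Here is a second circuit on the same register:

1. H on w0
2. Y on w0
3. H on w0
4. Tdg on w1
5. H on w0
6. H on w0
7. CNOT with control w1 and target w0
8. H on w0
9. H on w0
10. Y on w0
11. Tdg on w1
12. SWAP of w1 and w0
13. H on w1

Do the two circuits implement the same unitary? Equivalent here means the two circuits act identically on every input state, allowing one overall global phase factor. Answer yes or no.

No — the two circuits implement different unitaries, even allowing a global phase.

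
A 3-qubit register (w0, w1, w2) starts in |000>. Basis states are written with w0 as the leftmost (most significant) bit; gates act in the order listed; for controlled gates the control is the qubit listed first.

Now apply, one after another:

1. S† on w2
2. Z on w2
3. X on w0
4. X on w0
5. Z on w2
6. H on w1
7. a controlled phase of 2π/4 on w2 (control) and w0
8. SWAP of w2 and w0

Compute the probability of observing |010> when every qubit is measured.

The probability of measuring |010> is 1/2. Key observation: gates 2-5 undo each other exactly, leaving only the rest of the circuit to track.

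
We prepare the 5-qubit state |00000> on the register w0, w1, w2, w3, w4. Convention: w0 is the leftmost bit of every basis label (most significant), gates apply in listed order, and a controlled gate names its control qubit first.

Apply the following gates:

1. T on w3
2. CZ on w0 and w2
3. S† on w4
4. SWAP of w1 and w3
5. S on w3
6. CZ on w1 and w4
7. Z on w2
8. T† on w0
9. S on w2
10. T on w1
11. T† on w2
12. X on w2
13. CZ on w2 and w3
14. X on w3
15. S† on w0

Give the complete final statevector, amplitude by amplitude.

The resulting statevector has amplitude 1 on |00110>, and 0 on every other basis state.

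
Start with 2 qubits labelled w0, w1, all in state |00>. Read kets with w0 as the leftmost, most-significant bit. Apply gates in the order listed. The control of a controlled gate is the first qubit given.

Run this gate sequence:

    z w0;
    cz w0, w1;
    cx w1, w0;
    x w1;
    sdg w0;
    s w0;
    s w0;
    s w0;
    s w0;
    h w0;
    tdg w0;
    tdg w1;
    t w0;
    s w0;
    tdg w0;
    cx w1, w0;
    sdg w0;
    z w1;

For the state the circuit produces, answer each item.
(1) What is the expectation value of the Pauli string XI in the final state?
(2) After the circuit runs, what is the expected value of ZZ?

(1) The observable XI averages to -sqrt(2)/2. Key observation: gates 6-9 undo each other exactly, leaving only the rest of the circuit to track.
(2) In the final state, ZZ has expectation 0.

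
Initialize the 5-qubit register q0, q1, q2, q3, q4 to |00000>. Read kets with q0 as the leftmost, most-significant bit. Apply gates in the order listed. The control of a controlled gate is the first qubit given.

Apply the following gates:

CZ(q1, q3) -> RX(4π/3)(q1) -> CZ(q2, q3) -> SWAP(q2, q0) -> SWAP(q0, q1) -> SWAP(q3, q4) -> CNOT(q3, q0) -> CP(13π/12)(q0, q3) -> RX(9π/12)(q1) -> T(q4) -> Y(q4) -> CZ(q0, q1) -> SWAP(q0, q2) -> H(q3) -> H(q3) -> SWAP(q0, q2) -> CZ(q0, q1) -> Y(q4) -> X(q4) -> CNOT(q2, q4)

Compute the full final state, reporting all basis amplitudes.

The final amplitudes are -sqrt(2 - sqrt(2))/4 on |00001>, I*sqrt(sqrt(2) + 2)/4 on |01001>, -I*sqrt(6 - 3*sqrt(2))/4 on |10001>, -sqrt(3*sqrt(2) + 6)/4 on |11001>, and 0 on every other basis state.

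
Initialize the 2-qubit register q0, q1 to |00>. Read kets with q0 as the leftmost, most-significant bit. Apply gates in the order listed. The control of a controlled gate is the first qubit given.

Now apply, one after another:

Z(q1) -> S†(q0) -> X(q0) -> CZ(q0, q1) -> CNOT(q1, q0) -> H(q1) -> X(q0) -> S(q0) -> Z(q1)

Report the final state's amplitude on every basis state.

After the circuit, the state carries amplitude sqrt(2)/2 on |00>, -sqrt(2)/2 on |01>, 0 on |10>, 0 on |11>.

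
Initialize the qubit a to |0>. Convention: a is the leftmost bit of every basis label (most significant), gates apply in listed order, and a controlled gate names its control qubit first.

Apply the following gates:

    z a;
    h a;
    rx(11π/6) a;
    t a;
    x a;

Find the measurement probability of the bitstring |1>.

A full measurement returns |1> with probability 1/2.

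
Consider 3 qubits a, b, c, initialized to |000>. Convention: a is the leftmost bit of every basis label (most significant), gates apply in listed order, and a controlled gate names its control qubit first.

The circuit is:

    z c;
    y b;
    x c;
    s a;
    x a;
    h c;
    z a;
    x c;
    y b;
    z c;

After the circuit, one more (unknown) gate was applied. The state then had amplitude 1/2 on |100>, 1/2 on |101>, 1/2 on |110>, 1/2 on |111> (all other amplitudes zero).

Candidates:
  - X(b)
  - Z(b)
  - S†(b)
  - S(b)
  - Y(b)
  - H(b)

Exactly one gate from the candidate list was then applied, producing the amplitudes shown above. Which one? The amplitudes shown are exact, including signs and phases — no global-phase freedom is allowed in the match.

It was H(b) that produced the state shown.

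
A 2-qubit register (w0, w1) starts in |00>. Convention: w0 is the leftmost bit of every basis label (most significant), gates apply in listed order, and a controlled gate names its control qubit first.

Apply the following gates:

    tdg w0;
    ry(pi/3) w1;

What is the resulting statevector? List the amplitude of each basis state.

The resulting statevector has amplitude sqrt(3)/2 on |00>, 1/2 on |01>, 0 on |10>, 0 on |11>.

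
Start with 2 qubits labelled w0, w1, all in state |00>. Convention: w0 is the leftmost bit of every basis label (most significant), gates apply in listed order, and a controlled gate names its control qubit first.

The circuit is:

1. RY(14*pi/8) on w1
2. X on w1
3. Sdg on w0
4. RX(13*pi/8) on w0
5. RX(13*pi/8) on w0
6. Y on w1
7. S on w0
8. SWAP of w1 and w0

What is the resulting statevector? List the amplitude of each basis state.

After the circuit, the state carries amplitude sqrt(2)*I/4 on |00>, I*(-2 - sqrt(2))/4 on |01>, I*(2 - sqrt(2))/4 on |10>, -sqrt(2)*I/4 on |11>.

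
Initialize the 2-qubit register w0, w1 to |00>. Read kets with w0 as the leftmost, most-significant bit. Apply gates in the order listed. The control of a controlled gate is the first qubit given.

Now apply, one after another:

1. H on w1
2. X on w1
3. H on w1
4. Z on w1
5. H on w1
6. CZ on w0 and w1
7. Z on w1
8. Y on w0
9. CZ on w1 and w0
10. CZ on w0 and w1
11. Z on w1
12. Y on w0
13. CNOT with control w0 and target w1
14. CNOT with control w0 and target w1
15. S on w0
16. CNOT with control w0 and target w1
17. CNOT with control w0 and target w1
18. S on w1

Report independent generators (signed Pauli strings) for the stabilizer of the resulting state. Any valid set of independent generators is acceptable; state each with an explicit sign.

The final state is stabilized by the group generated by +IY, +ZI; other independent generating sets are equally valid. Key observation: gates 1-4 undo each other exactly, leaving only the rest of the circuit to track.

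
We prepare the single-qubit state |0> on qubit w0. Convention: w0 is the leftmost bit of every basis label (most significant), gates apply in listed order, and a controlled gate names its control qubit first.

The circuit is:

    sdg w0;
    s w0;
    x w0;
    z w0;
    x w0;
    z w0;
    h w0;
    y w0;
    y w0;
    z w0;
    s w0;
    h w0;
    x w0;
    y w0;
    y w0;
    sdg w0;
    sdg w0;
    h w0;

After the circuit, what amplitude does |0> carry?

|0> carries amplitude -sqrt(2)*I/2 in the final state.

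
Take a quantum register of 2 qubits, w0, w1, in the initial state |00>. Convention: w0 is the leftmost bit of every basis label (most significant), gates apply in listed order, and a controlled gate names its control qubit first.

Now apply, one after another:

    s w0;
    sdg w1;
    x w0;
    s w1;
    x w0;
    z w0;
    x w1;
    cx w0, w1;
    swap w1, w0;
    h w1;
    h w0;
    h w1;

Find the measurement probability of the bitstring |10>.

The probability of measuring |10> is 1/2.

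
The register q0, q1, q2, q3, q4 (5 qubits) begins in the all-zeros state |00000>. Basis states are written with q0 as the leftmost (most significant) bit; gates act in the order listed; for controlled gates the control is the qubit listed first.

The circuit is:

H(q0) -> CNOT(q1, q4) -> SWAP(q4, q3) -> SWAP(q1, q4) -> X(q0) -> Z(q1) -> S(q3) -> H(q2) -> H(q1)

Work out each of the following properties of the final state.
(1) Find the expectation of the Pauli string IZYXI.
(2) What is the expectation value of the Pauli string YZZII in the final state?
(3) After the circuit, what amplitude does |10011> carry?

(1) In the final state, IZYXI has expectation 0.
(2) In the final state, YZZII has expectation 0.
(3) The amplitude on |10011> is 0.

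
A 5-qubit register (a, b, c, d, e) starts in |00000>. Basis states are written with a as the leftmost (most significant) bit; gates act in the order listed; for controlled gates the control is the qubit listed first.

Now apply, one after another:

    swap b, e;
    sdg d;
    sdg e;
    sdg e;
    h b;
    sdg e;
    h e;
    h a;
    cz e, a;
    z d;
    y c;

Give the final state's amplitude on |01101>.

The final state's coefficient on |01101> equals sqrt(2)*I/4.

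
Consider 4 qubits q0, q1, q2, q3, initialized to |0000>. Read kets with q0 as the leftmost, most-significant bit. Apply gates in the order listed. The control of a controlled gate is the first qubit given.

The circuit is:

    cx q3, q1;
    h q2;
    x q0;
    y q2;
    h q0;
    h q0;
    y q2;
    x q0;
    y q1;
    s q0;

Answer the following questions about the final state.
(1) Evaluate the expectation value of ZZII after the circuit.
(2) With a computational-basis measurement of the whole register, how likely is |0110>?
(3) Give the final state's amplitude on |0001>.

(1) The expectation value of ZZII is -1. Key observation: the block from step 3 through step 8 cancels to the identity and can be dropped.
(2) Outcome |0110> occurs with probability 1/2.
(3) The amplitude on |0001> is 0.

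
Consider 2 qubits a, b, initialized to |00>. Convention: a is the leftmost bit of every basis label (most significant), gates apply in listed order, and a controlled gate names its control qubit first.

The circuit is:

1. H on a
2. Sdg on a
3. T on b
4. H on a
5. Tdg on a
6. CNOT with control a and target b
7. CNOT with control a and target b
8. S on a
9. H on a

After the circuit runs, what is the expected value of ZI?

In the final state, ZI has expectation -sqrt(2)/2.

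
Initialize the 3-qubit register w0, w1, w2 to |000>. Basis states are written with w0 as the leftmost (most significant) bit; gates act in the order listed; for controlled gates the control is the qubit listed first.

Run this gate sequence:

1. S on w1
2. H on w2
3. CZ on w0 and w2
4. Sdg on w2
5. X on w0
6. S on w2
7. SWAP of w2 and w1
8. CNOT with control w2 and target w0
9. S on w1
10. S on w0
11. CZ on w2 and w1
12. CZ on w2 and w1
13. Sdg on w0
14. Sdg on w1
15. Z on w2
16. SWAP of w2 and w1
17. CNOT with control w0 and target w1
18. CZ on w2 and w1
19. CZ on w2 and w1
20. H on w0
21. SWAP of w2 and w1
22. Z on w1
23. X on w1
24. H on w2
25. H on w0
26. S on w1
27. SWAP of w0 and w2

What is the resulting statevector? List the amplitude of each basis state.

The final amplitudes are 0 on |000>, -1/2 on |001>, 0 on |010>, I/2 on |011>, 0 on |100>, 1/2 on |101>, 0 on |110>, -I/2 on |111>.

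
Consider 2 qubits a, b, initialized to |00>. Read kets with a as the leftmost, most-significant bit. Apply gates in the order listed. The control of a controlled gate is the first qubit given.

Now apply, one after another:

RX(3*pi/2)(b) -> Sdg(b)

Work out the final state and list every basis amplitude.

The resulting statevector has amplitude -sqrt(2)/2 on |00>, -sqrt(2)/2 on |01>, 0 on |10>, 0 on |11>.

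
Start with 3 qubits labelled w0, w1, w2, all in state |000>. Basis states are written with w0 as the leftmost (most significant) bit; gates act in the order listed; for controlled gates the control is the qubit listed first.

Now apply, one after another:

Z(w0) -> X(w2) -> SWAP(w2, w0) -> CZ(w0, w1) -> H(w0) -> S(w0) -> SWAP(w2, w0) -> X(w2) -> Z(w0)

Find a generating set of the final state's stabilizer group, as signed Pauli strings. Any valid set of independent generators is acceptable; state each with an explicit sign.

The stabilizer group can be generated by +IIY, +ZII, +IZI, among other valid generating sets.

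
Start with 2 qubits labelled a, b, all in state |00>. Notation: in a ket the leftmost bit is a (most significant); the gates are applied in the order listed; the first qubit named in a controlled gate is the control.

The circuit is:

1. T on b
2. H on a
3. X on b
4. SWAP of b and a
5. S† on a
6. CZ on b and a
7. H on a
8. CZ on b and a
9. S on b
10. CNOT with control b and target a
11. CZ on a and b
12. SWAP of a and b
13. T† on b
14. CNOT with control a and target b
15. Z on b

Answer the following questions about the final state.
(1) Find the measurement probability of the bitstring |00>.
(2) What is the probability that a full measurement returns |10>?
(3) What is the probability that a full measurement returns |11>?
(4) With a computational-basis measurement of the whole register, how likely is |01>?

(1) The probability of measuring |00> is 1/4.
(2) A full measurement returns |10> with probability 1/4.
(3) A full measurement returns |11> with probability 1/4.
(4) A full measurement returns |01> with probability 1/4.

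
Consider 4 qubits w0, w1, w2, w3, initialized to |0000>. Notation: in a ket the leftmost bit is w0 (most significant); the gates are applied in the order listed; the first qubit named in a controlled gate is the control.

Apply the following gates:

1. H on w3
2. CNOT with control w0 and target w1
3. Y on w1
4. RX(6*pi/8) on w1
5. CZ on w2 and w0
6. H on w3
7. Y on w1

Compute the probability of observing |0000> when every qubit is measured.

A full measurement returns |0000> with probability 1/2 - sqrt(2)/4.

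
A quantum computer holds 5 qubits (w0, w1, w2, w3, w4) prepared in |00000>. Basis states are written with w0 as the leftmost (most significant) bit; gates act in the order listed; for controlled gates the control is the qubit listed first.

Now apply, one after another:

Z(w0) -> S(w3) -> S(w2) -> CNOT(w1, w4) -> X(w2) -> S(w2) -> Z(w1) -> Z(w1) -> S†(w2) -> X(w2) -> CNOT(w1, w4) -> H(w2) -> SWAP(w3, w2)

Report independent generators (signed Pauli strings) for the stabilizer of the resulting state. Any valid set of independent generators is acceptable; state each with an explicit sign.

One valid set of independent stabilizer generators is +IIIXI, +ZIIII, +IZIII, +IIZII, +IIIIZ (any independent generating set of the same group is equally correct). Key observation: the block from step 4 through step 11 cancels to the identity and can be dropped.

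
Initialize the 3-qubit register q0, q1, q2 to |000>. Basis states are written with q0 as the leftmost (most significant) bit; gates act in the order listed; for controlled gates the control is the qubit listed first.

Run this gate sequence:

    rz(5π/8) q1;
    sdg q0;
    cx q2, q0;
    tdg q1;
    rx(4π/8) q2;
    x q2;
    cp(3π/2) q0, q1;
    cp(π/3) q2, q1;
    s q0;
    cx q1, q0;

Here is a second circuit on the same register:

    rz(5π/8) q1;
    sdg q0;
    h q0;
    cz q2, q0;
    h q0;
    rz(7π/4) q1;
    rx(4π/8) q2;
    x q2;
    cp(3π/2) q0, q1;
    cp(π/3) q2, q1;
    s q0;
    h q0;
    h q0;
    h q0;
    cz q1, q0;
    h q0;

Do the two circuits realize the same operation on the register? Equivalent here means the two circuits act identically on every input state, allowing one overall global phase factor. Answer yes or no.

Yes — the two circuits implement the same unitary up to a global phase.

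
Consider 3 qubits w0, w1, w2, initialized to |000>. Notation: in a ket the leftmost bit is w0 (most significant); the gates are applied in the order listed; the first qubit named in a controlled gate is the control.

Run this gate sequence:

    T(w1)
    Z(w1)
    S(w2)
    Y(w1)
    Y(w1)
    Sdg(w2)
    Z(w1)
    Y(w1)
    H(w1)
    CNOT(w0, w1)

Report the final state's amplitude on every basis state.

After the circuit, the state carries amplitude sqrt(2)*I/2 on |000>, -sqrt(2)*I/2 on |010>, and 0 on every other basis state. Key observation: the block from step 2 through step 7 cancels to the identity and can be dropped.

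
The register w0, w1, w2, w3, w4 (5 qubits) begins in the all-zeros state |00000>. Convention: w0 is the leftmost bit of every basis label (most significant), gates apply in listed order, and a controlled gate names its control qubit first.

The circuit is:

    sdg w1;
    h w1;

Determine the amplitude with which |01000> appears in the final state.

|01000> carries amplitude sqrt(2)/2 in the final state.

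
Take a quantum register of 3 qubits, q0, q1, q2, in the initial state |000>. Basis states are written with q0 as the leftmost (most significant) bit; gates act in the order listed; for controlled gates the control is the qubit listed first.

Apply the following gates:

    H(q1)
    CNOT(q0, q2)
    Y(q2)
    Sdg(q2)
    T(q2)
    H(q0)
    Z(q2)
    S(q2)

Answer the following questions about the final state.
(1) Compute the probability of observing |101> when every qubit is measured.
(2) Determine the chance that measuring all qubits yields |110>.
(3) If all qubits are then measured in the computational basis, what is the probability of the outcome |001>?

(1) Outcome |101> occurs with probability 1/4.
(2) A full measurement returns |110> with probability 0.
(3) The probability of measuring |001> is 1/4.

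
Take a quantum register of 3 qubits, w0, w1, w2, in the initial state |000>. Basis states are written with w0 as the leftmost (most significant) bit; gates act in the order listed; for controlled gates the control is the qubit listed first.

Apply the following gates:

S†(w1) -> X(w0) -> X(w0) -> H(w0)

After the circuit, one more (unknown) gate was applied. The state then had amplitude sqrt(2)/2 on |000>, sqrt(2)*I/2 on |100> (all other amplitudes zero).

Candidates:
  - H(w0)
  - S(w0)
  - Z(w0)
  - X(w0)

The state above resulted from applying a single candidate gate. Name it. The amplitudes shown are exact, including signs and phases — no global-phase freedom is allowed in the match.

The unique candidate consistent with the amplitudes is S(w0).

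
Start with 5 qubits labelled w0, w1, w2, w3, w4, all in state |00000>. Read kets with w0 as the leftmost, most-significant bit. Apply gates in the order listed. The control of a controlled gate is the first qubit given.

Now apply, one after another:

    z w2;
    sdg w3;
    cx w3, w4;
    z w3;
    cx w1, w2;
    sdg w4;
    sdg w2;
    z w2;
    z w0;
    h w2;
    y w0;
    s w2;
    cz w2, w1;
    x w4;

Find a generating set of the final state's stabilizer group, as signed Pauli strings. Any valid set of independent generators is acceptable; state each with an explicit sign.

One valid set of independent stabilizer generators is +IIYII, -ZIIII, +IZIII, +IIIZI, -IIIIZ (any independent generating set of the same group is equally correct).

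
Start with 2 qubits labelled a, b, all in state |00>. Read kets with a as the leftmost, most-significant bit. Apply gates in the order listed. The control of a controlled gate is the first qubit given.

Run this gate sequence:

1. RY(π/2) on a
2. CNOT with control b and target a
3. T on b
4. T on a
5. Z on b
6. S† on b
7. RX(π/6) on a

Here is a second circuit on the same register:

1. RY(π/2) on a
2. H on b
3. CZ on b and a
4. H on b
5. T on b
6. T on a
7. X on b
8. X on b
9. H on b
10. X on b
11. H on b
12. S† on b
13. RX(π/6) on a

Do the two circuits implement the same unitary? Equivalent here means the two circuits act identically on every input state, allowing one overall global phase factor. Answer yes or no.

No — the two circuits implement different unitaries, even allowing a global phase.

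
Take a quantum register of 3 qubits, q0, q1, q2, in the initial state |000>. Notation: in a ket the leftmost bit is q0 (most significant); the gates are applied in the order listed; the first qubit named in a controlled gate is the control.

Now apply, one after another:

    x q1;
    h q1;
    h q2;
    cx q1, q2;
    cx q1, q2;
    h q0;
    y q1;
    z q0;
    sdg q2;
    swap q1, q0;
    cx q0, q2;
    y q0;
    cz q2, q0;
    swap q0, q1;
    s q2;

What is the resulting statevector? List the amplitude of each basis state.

The final amplitudes are -sqrt(2)*I/4 on |000>, sqrt(2)*I/4 on |001>, -sqrt(2)/4 on |010>, sqrt(2)/4 on |011>, sqrt(2)*I/4 on |100>, -sqrt(2)*I/4 on |101>, sqrt(2)/4 on |110>, -sqrt(2)/4 on |111>.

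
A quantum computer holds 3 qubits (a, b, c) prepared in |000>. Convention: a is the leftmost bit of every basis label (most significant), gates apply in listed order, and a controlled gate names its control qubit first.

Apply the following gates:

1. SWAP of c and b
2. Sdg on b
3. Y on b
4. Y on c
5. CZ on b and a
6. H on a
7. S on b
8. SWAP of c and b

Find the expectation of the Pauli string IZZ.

In the final state, IZZ has expectation 1.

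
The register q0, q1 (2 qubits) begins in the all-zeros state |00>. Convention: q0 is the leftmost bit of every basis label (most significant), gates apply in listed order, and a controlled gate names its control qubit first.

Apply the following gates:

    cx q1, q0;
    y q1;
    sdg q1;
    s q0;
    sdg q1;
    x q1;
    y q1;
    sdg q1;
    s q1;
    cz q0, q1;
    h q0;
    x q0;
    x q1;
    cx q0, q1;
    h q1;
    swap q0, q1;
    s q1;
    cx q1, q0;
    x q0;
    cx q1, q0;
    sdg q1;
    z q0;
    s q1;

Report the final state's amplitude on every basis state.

After the circuit, the state carries amplitude 1/2 on |00>, -I/2 on |01>, -1/2 on |10>, -I/2 on |11>.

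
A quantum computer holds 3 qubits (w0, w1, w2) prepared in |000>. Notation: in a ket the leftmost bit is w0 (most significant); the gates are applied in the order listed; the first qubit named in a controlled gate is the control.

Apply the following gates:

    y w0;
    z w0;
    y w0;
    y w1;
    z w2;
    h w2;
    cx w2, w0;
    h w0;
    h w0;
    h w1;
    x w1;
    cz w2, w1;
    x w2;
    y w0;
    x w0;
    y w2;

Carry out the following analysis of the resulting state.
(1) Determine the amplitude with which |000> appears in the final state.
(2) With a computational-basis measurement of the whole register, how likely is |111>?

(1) |000> carries amplitude I/2 in the final state. Key observation: the block from step 8 through step 9 cancels to the identity and can be dropped.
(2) The probability of measuring |111> is 1/4.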